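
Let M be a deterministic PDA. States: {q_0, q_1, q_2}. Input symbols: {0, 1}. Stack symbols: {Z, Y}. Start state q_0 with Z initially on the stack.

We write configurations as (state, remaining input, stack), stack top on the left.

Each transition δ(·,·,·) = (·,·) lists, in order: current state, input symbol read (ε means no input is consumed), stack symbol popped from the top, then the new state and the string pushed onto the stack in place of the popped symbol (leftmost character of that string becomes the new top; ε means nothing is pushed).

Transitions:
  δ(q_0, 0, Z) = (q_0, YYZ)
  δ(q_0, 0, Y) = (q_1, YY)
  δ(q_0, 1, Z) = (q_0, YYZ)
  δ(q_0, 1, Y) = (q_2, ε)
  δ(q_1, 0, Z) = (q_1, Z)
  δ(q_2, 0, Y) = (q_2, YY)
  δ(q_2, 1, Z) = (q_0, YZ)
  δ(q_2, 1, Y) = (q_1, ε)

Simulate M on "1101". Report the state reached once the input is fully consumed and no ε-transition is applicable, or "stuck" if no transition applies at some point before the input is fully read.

q_1

(q_0, 1101, Z) ⊢ (q_0, 101, YYZ) ⊢ (q_2, 01, YZ) ⊢ (q_2, 1, YYZ) ⊢ (q_1, ε, YZ)
All input consumed; M is in state q_1.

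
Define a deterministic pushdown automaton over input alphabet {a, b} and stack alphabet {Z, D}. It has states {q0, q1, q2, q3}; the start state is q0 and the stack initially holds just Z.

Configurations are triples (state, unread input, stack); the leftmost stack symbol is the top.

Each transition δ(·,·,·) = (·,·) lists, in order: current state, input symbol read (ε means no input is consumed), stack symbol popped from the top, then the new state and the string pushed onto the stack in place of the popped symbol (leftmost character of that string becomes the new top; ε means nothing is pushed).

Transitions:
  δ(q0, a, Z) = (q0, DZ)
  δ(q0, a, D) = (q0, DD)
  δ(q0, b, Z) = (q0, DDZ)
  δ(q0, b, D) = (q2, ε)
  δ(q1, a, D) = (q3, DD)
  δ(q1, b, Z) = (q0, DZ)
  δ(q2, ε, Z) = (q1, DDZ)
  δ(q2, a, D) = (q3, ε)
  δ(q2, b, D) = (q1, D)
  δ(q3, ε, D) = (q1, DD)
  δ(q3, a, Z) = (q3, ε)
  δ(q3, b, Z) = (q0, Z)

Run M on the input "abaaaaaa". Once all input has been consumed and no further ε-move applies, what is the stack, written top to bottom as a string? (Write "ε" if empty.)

DDDDDDDDDDDDDDZ

(q0, abaaaaaa, Z)
  read a, top Z: go to q0, push DZ → (q0, baaaaaa, DZ)
  read b, top D: go to q2, push ε → (q2, aaaaaa, Z)
  ε-move, top Z: go to q1, push DDZ → (q1, aaaaaa, DDZ)
  read a, top D: go to q3, push DD → (q3, aaaaa, DDDZ)
  ε-move, top D: go to q1, push DD → (q1, aaaaa, DDDDZ)
  read a, top D: go to q3, push DD → (q3, aaaa, DDDDDZ)
  ε-move, top D: go to q1, push DD → (q1, aaaa, DDDDDDZ)
  read a, top D: go to q3, push DD → (q3, aaa, DDDDDDDZ)
  ε-move, top D: go to q1, push DD → (q1, aaa, DDDDDDDDZ)
  read a, top D: go to q3, push DD → (q3, aa, DDDDDDDDDZ)
  ε-move, top D: go to q1, push DD → (q1, aa, DDDDDDDDDDZ)
  read a, top D: go to q3, push DD → (q3, a, DDDDDDDDDDDZ)
  ε-move, top D: go to q1, push DD → (q1, a, DDDDDDDDDDDDZ)
  read a, top D: go to q3, push DD → (q3, ε, DDDDDDDDDDDDDZ)
  ε-move, top D: go to q1, push DD → (q1, ε, DDDDDDDDDDDDDDZ)
All input consumed in state q1 with stack DDDDDDDDDDDDDDZ.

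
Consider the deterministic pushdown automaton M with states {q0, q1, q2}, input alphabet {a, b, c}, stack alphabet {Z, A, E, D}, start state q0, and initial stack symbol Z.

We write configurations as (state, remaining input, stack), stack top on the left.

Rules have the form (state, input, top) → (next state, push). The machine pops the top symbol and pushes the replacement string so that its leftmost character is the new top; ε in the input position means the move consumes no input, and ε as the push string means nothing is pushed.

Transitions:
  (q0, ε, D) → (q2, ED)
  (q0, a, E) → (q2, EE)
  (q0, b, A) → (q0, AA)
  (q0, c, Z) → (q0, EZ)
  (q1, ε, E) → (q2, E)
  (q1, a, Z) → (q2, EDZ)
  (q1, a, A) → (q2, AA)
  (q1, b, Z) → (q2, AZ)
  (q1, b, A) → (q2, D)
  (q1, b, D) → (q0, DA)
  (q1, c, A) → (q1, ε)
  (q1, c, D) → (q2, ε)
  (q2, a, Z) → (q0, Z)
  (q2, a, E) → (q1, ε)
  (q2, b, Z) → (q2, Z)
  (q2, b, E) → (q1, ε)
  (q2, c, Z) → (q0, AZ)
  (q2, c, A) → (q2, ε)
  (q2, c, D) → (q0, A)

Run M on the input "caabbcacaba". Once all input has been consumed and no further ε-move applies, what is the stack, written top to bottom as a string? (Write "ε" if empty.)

(q0, caabbcacaba, Z) ⊢ (q0, aabbcacaba, EZ) ⊢ (q2, abbcacaba, EEZ) ⊢ (q1, bbcacaba, EZ) ⊢ (q2, bbcacaba, EZ) ⊢ (q1, bcacaba, Z) ⊢ (q2, cacaba, AZ) ⊢ (q2, acaba, Z) ⊢ (q0, caba, Z) ⊢ (q0, aba, EZ) ⊢ (q2, ba, EEZ) ⊢ (q1, a, EZ) ⊢ (q2, a, EZ) ⊢ (q1, ε, Z)
All input consumed in state q1 with stack Z.

Z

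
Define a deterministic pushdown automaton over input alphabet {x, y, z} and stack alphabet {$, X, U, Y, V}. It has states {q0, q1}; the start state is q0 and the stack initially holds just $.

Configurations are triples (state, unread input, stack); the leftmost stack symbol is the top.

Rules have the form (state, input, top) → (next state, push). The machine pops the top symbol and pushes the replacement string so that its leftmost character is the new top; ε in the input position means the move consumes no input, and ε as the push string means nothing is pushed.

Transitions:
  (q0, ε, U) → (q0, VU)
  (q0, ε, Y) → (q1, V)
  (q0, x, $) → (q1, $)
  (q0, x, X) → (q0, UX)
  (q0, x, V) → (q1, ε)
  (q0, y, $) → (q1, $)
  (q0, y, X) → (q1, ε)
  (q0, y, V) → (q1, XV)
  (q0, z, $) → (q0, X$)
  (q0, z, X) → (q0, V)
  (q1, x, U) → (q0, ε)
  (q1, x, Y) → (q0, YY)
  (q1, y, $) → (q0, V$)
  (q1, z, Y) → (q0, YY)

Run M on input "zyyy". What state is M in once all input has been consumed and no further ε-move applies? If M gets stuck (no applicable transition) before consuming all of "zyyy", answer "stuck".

q1

(q0, zyyy, $)
  read z, top $: go to q0, push X$ → (q0, yyy, X$)
  read y, top X: go to q1, push ε → (q1, yy, $)
  read y, top $: go to q0, push V$ → (q0, y, V$)
  read y, top V: go to q1, push XV → (q1, ε, XV$)
All input consumed; M is in state q1.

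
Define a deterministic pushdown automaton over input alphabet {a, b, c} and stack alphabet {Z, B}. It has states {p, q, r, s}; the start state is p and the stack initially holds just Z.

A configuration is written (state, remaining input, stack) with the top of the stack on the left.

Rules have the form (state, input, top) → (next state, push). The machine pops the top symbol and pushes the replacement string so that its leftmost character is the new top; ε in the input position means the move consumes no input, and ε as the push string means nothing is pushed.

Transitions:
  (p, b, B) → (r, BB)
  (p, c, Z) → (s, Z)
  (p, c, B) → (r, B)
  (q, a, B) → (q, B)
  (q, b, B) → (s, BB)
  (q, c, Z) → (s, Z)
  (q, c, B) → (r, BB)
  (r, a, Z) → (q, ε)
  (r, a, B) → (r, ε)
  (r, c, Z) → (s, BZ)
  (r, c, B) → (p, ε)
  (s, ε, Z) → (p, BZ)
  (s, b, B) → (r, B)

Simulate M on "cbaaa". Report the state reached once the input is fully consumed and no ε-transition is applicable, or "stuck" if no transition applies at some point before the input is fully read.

q

(p, cbaaa, Z)
  read c, top Z: go to s, push Z → (s, baaa, Z)
  ε-move, top Z: go to p, push BZ → (p, baaa, BZ)
  read b, top B: go to r, push BB → (r, aaa, BBZ)
  read a, top B: go to r, push ε → (r, aa, BZ)
  read a, top B: go to r, push ε → (r, a, Z)
  read a, top Z: go to q, push ε → (q, ε, ε)
All input consumed; M is in state q.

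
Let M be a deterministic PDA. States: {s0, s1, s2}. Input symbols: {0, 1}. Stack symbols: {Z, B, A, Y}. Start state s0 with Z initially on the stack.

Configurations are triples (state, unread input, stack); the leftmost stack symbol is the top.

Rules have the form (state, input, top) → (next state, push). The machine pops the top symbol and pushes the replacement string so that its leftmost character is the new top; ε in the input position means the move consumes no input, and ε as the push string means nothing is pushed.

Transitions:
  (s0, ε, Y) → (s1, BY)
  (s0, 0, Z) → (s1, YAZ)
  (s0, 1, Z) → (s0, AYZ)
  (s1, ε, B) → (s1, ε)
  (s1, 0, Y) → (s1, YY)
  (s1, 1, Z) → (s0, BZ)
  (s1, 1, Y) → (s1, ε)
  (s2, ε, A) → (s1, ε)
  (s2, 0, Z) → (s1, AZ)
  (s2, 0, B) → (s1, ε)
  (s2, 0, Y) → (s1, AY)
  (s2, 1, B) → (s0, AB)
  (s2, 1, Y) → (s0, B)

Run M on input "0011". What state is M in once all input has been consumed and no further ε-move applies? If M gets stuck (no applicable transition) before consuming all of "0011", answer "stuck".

(s0, 0011, Z)
  read 0, top Z: go to s1, push YAZ → (s1, 011, YAZ)
  read 0, top Y: go to s1, push YY → (s1, 11, YYAZ)
  read 1, top Y: go to s1, push ε → (s1, 1, YAZ)
  read 1, top Y: go to s1, push ε → (s1, ε, AZ)
All input consumed; M is in state s1.

s1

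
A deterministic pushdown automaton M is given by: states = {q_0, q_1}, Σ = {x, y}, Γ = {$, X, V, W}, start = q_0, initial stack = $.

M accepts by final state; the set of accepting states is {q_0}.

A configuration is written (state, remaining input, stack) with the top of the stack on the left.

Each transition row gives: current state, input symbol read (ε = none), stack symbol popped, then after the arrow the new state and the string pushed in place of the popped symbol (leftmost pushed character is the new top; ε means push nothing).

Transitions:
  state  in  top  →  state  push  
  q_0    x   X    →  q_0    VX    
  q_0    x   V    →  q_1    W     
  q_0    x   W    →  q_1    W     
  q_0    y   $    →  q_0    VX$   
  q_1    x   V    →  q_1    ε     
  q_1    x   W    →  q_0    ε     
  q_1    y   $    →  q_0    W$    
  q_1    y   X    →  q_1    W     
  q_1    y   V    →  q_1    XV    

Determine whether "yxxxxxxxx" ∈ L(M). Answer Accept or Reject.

(q_0, yxxxxxxxx, $) ⊢ (q_0, xxxxxxxx, VX$) ⊢ (q_1, xxxxxxx, WX$) ⊢ (q_0, xxxxxx, X$) ⊢ (q_0, xxxxx, VX$) ⊢ (q_1, xxxx, WX$) ⊢ (q_0, xxx, X$) ⊢ (q_0, xx, VX$) ⊢ (q_1, x, WX$) ⊢ (q_0, ε, X$)
All input consumed; state q_0 ∈ F.

Accept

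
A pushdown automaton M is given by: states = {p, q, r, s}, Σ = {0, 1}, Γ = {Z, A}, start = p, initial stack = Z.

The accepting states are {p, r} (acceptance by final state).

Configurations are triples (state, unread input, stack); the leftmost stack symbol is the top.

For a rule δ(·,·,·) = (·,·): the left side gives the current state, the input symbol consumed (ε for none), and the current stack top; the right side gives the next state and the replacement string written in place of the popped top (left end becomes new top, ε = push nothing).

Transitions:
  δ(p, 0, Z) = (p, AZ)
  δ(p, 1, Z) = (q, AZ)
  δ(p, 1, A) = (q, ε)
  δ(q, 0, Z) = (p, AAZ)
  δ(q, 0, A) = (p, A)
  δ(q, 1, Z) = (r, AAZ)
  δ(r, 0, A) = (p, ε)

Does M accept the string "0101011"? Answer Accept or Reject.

Accept

One accepting computation: (p, 0101011, Z) ⊢ (p, 101011, AZ) ⊢ (q, 01011, Z) ⊢ (p, 1011, AAZ) ⊢ (q, 011, AZ) ⊢ (p, 11, AZ) ⊢ (q, 1, Z) ⊢ (r, ε, AAZ)
All input consumed and state r ∈ F.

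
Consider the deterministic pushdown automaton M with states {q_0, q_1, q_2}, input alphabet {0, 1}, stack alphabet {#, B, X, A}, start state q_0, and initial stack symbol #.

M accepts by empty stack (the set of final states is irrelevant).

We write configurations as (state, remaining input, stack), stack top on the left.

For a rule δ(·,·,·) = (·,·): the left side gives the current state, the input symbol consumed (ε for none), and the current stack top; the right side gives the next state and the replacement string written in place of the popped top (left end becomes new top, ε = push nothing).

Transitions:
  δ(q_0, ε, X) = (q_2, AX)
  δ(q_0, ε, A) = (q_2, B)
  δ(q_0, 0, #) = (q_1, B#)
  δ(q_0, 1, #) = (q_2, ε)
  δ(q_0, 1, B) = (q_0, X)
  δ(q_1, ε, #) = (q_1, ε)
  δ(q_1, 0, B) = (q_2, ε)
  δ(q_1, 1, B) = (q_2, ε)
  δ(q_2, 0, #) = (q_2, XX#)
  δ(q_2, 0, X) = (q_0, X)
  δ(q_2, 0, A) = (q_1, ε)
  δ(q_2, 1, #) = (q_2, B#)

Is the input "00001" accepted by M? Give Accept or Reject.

(q_0, 00001, #) ⊢ (q_1, 0001, B#) ⊢ (q_2, 001, #) ⊢ (q_2, 01, XX#) ⊢ (q_0, 1, XX#) ⊢ (q_2, 1, AXX#)
No transition applies at (q_2, 1, AXX#); input not fully consumed.

Reject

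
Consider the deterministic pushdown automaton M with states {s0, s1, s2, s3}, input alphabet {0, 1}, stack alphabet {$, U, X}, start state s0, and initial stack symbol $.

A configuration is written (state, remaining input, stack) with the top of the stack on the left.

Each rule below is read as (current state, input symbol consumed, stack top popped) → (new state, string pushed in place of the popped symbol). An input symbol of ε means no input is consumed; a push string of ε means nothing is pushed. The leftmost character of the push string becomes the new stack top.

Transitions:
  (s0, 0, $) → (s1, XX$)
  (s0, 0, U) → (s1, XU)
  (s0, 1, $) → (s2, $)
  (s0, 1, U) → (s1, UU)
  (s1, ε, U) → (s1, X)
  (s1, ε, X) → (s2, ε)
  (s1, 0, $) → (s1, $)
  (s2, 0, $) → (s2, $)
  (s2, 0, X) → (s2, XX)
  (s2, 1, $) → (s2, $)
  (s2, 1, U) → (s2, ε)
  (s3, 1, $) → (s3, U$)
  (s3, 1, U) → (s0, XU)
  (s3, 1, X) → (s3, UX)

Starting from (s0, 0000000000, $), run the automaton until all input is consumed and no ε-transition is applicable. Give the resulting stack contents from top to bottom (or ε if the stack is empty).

(s0, 0000000000, $)
  read 0, top $: go to s1, push XX$ → (s1, 000000000, XX$)
  ε-move, top X: go to s2, push ε → (s2, 000000000, X$)
  read 0, top X: go to s2, push XX → (s2, 00000000, XX$)
  read 0, top X: go to s2, push XX → (s2, 0000000, XXX$)
  read 0, top X: go to s2, push XX → (s2, 000000, XXXX$)
  read 0, top X: go to s2, push XX → (s2, 00000, XXXXX$)
  read 0, top X: go to s2, push XX → (s2, 0000, XXXXXX$)
  read 0, top X: go to s2, push XX → (s2, 000, XXXXXXX$)
  read 0, top X: go to s2, push XX → (s2, 00, XXXXXXXX$)
  read 0, top X: go to s2, push XX → (s2, 0, XXXXXXXXX$)
  read 0, top X: go to s2, push XX → (s2, ε, XXXXXXXXXX$)
All input consumed in state s2 with stack XXXXXXXXXX$.

XXXXXXXXXX$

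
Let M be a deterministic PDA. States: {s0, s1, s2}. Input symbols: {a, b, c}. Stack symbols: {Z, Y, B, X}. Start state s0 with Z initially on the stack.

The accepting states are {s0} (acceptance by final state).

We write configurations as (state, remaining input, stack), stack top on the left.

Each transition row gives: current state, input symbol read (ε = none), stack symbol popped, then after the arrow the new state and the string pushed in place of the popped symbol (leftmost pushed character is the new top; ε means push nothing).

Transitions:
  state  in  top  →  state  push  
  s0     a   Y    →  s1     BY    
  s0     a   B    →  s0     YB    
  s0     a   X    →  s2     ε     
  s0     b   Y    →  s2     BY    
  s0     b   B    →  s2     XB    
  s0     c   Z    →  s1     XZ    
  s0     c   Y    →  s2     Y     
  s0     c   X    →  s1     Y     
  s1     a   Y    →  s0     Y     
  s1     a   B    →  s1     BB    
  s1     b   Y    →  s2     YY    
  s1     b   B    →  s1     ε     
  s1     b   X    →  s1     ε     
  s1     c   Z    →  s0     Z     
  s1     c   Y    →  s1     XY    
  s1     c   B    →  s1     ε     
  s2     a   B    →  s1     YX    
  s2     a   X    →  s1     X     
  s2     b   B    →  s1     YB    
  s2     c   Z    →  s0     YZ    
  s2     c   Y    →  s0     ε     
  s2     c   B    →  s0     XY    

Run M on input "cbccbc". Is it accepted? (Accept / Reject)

Accept

(s0, cbccbc, Z) ⊢ (s1, bccbc, XZ) ⊢ (s1, ccbc, Z) ⊢ (s0, cbc, Z) ⊢ (s1, bc, XZ) ⊢ (s1, c, Z) ⊢ (s0, ε, Z)
All input consumed; state s0 ∈ F.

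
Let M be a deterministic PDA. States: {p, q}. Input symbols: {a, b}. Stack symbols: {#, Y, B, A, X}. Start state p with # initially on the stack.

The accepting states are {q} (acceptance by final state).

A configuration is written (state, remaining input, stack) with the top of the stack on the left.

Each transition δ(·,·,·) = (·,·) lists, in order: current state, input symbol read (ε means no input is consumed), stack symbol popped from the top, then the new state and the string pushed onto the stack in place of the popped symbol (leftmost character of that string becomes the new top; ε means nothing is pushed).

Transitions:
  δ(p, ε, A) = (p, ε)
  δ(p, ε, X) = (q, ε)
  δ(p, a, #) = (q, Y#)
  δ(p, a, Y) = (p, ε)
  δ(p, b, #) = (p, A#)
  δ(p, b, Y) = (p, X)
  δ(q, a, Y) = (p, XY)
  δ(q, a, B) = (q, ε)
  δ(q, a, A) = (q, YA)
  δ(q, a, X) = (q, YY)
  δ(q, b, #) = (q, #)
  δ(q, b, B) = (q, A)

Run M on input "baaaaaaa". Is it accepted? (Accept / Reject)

Accept

(p, baaaaaaa, #)
  read b, top #: go to p, push A# → (p, aaaaaaa, A#)
  ε-move, top A: go to p, push ε → (p, aaaaaaa, #)
  read a, top #: go to q, push Y# → (q, aaaaaa, Y#)
  read a, top Y: go to p, push XY → (p, aaaaa, XY#)
  ε-move, top X: go to q, push ε → (q, aaaaa, Y#)
  read a, top Y: go to p, push XY → (p, aaaa, XY#)
  ε-move, top X: go to q, push ε → (q, aaaa, Y#)
  read a, top Y: go to p, push XY → (p, aaa, XY#)
  ε-move, top X: go to q, push ε → (q, aaa, Y#)
  read a, top Y: go to p, push XY → (p, aa, XY#)
  ε-move, top X: go to q, push ε → (q, aa, Y#)
  read a, top Y: go to p, push XY → (p, a, XY#)
  ε-move, top X: go to q, push ε → (q, a, Y#)
  read a, top Y: go to p, push XY → (p, ε, XY#)
  ε-move, top X: go to q, push ε → (q, ε, Y#)
All input consumed; state q ∈ F.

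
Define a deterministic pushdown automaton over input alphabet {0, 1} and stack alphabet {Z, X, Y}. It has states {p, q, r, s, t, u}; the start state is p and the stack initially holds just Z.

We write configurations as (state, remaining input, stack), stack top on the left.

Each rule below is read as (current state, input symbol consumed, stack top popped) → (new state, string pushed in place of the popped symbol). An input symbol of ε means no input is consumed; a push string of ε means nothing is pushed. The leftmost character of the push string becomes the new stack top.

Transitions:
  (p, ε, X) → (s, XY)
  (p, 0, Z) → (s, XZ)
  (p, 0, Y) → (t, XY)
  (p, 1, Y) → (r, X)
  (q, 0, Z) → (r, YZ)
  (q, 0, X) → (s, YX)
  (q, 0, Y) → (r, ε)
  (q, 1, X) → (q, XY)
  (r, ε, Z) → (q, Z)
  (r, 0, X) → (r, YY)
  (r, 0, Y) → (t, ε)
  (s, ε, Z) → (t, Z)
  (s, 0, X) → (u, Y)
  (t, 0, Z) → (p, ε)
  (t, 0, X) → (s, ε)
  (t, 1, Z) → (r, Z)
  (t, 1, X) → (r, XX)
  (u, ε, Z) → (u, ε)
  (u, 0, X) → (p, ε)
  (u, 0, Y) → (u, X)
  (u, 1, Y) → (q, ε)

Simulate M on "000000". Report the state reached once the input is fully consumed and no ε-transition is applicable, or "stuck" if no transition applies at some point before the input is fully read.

(p, 000000, Z)
  read 0, top Z: go to s, push XZ → (s, 00000, XZ)
  read 0, top X: go to u, push Y → (u, 0000, YZ)
  read 0, top Y: go to u, push X → (u, 000, XZ)
  read 0, top X: go to p, push ε → (p, 00, Z)
  read 0, top Z: go to s, push XZ → (s, 0, XZ)
  read 0, top X: go to u, push Y → (u, ε, YZ)
All input consumed; M is in state u.

u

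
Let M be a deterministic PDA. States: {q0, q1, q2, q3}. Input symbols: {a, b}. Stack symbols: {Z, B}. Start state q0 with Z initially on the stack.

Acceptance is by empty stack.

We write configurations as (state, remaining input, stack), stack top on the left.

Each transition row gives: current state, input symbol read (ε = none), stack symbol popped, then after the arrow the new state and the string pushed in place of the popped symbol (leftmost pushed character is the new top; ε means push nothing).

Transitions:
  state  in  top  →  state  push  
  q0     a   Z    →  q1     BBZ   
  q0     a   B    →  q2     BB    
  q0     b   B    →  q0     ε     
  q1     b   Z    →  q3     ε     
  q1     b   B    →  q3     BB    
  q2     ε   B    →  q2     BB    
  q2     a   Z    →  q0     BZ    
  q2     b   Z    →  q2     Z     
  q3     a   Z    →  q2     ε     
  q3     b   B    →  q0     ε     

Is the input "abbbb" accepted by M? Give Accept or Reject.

Reject

(q0, abbbb, Z)
  read a, top Z: go to q1, push BBZ → (q1, bbbb, BBZ)
  read b, top B: go to q3, push BB → (q3, bbb, BBBZ)
  read b, top B: go to q0, push ε → (q0, bb, BBZ)
  read b, top B: go to q0, push ε → (q0, b, BZ)
  read b, top B: go to q0, push ε → (q0, ε, Z)
All input consumed; stack is Z, not empty, and no further ε-move applies.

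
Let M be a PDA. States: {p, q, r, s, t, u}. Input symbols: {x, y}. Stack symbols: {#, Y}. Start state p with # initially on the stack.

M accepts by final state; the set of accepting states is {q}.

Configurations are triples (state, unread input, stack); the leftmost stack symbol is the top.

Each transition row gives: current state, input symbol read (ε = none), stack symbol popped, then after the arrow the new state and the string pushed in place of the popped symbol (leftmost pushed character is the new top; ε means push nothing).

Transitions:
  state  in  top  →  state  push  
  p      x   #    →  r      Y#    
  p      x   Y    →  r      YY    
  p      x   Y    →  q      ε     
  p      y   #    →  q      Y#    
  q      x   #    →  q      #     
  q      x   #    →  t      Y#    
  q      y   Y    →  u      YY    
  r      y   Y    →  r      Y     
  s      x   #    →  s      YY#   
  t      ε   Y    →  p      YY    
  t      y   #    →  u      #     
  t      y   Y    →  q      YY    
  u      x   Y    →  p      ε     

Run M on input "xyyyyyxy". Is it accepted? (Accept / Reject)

Reject

No computation consumes all input and reaches a final state.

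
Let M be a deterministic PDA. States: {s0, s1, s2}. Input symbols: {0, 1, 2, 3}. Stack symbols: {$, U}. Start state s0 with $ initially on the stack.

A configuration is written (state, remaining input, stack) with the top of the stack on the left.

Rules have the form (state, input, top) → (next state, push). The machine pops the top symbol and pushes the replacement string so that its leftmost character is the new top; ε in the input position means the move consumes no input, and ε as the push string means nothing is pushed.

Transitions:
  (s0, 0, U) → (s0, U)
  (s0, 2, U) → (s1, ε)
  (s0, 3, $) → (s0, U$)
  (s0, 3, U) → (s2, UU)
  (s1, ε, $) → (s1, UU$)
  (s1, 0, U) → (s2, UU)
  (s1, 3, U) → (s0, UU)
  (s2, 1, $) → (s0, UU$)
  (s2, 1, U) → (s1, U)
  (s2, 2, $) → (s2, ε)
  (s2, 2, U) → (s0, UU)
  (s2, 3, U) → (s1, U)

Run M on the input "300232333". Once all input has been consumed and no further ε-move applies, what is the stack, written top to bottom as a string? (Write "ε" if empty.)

UUUU$

(s0, 300232333, $) ⊢ (s0, 00232333, U$) ⊢ (s0, 0232333, U$) ⊢ (s0, 232333, U$) ⊢ (s1, 32333, $) ⊢ (s1, 32333, UU$) ⊢ (s0, 2333, UUU$) ⊢ (s1, 333, UU$) ⊢ (s0, 33, UUU$) ⊢ (s2, 3, UUUU$) ⊢ (s1, ε, UUUU$)
All input consumed in state s1 with stack UUUU$.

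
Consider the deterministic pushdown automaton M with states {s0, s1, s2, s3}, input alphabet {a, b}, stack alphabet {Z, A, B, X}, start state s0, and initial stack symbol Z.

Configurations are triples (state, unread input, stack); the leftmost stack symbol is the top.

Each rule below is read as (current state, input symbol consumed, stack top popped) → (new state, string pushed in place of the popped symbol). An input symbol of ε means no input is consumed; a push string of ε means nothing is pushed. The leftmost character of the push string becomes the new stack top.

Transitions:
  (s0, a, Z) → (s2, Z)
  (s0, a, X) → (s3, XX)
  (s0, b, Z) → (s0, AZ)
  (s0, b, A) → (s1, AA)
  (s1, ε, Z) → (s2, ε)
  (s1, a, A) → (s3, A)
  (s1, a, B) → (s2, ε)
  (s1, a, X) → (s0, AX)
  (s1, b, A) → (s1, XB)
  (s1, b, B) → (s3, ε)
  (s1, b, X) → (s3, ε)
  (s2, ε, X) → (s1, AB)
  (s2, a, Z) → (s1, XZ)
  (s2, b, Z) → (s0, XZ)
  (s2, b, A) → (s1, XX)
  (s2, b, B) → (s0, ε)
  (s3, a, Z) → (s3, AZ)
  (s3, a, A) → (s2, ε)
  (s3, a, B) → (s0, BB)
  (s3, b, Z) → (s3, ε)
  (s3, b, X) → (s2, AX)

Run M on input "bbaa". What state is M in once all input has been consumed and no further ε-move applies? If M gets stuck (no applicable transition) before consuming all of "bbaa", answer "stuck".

s2

(s0, bbaa, Z)
  read b, top Z: go to s0, push AZ → (s0, baa, AZ)
  read b, top A: go to s1, push AA → (s1, aa, AAZ)
  read a, top A: go to s3, push A → (s3, a, AAZ)
  read a, top A: go to s2, push ε → (s2, ε, AZ)
All input consumed; M is in state s2.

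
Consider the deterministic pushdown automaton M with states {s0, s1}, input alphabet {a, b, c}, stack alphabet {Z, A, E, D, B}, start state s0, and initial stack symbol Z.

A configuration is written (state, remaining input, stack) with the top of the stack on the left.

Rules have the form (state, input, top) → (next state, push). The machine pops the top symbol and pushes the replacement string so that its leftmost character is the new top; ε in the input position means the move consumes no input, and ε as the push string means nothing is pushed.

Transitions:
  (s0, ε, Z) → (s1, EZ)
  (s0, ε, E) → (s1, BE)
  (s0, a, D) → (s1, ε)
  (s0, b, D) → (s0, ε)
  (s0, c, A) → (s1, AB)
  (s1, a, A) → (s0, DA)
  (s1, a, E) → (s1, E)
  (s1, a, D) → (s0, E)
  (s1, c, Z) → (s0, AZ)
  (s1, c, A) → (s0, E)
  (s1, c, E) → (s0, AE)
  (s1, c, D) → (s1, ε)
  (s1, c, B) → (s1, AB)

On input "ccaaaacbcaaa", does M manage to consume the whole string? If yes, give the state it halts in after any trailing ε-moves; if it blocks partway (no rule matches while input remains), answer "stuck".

(s0, ccaaaacbcaaa, Z) ⊢ (s1, ccaaaacbcaaa, EZ) ⊢ (s0, caaaacbcaaa, AEZ) ⊢ (s1, aaaacbcaaa, ABEZ) ⊢ (s0, aaacbcaaa, DABEZ) ⊢ (s1, aacbcaaa, ABEZ) ⊢ (s0, acbcaaa, DABEZ) ⊢ (s1, cbcaaa, ABEZ) ⊢ (s0, bcaaa, EBEZ) ⊢ (s1, bcaaa, BEBEZ)
No transition for (s1, b, top B); M blocks with input bcaaa remaining.

stuck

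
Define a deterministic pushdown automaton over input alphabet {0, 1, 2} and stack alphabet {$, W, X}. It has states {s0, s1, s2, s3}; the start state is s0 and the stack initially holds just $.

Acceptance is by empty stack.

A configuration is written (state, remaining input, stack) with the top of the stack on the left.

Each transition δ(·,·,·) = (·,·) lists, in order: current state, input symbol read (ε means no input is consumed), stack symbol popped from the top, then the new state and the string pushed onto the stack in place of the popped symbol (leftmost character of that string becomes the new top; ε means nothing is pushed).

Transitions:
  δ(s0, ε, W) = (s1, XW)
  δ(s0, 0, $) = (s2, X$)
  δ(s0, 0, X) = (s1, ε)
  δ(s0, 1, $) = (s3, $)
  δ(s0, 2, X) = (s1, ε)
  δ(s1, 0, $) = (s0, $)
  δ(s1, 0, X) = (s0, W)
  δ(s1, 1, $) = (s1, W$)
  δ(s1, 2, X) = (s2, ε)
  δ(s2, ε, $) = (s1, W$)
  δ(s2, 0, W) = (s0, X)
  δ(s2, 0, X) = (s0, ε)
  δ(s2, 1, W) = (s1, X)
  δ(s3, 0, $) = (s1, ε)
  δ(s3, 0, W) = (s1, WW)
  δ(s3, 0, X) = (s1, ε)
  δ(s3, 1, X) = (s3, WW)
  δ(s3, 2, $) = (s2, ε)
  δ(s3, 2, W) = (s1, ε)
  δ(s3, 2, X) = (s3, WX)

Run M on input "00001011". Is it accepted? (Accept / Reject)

(s0, 00001011, $)
  read 0, top $: go to s2, push X$ → (s2, 0001011, X$)
  read 0, top X: go to s0, push ε → (s0, 001011, $)
  read 0, top $: go to s2, push X$ → (s2, 01011, X$)
  read 0, top X: go to s0, push ε → (s0, 1011, $)
  read 1, top $: go to s3, push $ → (s3, 011, $)
  read 0, top $: go to s1, push ε → (s1, 11, ε)
No transition applies at (s1, 11, ε); input not fully consumed.

Reject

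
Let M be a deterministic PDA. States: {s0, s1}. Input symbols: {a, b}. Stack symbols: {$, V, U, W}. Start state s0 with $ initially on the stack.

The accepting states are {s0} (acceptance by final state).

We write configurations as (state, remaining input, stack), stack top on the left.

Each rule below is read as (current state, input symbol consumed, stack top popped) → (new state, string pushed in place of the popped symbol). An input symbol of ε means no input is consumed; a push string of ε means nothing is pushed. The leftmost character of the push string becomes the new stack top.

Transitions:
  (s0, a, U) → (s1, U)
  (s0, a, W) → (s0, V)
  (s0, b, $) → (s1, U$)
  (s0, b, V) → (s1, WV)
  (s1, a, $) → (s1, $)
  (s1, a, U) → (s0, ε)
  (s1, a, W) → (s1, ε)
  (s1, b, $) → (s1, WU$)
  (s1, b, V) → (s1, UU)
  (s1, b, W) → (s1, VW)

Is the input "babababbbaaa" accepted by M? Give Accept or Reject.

(s0, babababbbaaa, $) ⊢ (s1, abababbbaaa, U$) ⊢ (s0, bababbbaaa, $) ⊢ (s1, ababbbaaa, U$) ⊢ (s0, babbbaaa, $) ⊢ (s1, abbbaaa, U$) ⊢ (s0, bbbaaa, $) ⊢ (s1, bbaaa, U$)
No transition applies at (s1, bbaaa, U$); input not fully consumed.

Reject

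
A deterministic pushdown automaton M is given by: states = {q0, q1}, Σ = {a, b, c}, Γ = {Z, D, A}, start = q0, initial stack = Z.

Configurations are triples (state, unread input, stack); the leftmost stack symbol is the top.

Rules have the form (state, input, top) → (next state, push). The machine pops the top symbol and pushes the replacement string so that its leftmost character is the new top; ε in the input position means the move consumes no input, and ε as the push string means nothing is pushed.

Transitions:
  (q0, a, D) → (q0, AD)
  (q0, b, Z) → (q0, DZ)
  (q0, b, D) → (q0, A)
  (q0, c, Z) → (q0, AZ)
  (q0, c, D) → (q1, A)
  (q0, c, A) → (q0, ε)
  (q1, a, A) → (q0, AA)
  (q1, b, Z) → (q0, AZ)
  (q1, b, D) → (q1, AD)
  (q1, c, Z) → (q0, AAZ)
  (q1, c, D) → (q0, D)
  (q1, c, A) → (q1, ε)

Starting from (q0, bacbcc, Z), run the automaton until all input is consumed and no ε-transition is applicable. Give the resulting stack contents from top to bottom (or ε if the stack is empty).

AZ

(q0, bacbcc, Z)
  read b, top Z: go to q0, push DZ → (q0, acbcc, DZ)
  read a, top D: go to q0, push AD → (q0, cbcc, ADZ)
  read c, top A: go to q0, push ε → (q0, bcc, DZ)
  read b, top D: go to q0, push A → (q0, cc, AZ)
  read c, top A: go to q0, push ε → (q0, c, Z)
  read c, top Z: go to q0, push AZ → (q0, ε, AZ)
All input consumed in state q0 with stack AZ.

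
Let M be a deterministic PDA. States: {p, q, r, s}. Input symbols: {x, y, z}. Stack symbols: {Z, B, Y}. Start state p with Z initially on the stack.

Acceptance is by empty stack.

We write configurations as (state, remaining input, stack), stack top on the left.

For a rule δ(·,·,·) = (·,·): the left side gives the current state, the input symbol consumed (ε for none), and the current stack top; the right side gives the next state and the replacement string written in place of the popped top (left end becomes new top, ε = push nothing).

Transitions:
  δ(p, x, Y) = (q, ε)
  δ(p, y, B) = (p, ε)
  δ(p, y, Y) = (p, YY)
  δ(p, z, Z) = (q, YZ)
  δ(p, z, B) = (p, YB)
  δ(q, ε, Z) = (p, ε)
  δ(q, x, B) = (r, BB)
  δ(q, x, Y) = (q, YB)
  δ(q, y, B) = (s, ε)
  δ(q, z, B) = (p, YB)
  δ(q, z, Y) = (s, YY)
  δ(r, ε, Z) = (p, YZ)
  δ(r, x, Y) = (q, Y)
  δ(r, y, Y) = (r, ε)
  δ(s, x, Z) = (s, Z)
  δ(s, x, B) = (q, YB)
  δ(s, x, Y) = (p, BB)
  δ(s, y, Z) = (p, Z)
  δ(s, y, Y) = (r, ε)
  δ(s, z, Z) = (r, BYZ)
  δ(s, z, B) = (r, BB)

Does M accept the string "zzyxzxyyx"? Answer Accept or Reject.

Accept

(p, zzyxzxyyx, Z)
  read z, top Z: go to q, push YZ → (q, zyxzxyyx, YZ)
  read z, top Y: go to s, push YY → (s, yxzxyyx, YYZ)
  read y, top Y: go to r, push ε → (r, xzxyyx, YZ)
  read x, top Y: go to q, push Y → (q, zxyyx, YZ)
  read z, top Y: go to s, push YY → (s, xyyx, YYZ)
  read x, top Y: go to p, push BB → (p, yyx, BBYZ)
  read y, top B: go to p, push ε → (p, yx, BYZ)
  read y, top B: go to p, push ε → (p, x, YZ)
  read x, top Y: go to q, push ε → (q, ε, Z)
  ε-move, top Z: go to p, push ε → (p, ε, ε)
All input consumed and the stack is empty.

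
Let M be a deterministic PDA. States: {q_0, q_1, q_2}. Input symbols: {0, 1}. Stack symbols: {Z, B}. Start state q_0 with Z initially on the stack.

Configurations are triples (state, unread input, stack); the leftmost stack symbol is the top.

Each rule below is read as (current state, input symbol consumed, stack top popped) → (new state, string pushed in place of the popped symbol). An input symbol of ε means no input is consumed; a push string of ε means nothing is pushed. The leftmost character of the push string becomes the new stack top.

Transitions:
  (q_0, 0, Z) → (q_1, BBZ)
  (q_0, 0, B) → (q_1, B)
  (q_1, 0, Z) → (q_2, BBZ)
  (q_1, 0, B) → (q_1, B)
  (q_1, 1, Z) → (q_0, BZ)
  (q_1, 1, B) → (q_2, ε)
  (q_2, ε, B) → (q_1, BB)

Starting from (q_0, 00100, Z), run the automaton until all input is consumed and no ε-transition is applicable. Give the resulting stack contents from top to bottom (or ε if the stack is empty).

BBZ

(q_0, 00100, Z)
  read 0, top Z: go to q_1, push BBZ → (q_1, 0100, BBZ)
  read 0, top B: go to q_1, push B → (q_1, 100, BBZ)
  read 1, top B: go to q_2, push ε → (q_2, 00, BZ)
  ε-move, top B: go to q_1, push BB → (q_1, 00, BBZ)
  read 0, top B: go to q_1, push B → (q_1, 0, BBZ)
  read 0, top B: go to q_1, push B → (q_1, ε, BBZ)
All input consumed in state q_1 with stack BBZ.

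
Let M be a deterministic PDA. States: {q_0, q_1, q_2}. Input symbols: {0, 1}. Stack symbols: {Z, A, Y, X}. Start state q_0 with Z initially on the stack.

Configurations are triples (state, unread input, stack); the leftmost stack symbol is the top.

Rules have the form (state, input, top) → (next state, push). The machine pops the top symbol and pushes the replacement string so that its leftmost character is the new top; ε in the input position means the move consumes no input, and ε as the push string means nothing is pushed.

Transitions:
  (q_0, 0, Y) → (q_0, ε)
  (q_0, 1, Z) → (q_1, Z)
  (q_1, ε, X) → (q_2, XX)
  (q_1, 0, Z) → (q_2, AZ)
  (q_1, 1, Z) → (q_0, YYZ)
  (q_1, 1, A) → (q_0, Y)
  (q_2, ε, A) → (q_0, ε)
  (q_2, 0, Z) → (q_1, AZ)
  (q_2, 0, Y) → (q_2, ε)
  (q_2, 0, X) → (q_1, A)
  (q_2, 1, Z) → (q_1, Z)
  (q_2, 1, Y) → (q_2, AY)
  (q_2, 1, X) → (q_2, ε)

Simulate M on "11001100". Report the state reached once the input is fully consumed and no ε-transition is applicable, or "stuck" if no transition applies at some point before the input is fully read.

(q_0, 11001100, Z) ⊢ (q_1, 1001100, Z) ⊢ (q_0, 001100, YYZ) ⊢ (q_0, 01100, YZ) ⊢ (q_0, 1100, Z) ⊢ (q_1, 100, Z) ⊢ (q_0, 00, YYZ) ⊢ (q_0, 0, YZ) ⊢ (q_0, ε, Z)
All input consumed; M is in state q_0.

q_0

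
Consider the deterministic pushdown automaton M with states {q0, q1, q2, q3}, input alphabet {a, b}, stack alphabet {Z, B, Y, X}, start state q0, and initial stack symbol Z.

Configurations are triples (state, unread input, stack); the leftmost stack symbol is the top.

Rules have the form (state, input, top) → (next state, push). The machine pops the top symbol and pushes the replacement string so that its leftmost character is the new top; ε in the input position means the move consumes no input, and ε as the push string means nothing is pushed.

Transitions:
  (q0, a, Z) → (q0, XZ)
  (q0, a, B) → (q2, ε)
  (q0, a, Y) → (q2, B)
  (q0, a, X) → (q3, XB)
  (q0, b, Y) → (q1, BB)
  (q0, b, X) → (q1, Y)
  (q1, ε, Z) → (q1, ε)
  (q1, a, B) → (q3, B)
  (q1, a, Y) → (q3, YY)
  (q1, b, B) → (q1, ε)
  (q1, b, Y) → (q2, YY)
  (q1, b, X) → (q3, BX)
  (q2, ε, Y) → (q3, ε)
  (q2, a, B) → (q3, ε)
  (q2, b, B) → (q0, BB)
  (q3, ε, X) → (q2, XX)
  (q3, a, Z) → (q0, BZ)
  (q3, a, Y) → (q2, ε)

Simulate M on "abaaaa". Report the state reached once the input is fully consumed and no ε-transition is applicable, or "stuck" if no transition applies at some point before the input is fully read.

(q0, abaaaa, Z)
  read a, top Z: go to q0, push XZ → (q0, baaaa, XZ)
  read b, top X: go to q1, push Y → (q1, aaaa, YZ)
  read a, top Y: go to q3, push YY → (q3, aaa, YYZ)
  read a, top Y: go to q2, push ε → (q2, aa, YZ)
  ε-move, top Y: go to q3, push ε → (q3, aa, Z)
  read a, top Z: go to q0, push BZ → (q0, a, BZ)
  read a, top B: go to q2, push ε → (q2, ε, Z)
All input consumed; M is in state q2.

q2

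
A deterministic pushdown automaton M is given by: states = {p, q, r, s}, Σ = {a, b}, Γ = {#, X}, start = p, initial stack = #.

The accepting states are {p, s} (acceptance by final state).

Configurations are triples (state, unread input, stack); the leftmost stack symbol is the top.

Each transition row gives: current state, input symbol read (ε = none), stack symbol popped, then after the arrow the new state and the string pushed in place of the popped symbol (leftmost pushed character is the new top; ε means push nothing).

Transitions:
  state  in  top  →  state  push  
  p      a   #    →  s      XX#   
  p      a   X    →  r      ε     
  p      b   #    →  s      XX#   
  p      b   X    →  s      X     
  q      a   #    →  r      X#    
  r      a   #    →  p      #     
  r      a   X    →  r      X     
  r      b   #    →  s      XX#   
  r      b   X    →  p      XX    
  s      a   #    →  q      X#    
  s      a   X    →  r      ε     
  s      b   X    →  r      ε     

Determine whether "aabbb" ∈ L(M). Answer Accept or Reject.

Reject

(p, aabbb, #)
  read a, top #: go to s, push XX# → (s, abbb, XX#)
  read a, top X: go to r, push ε → (r, bbb, X#)
  read b, top X: go to p, push XX → (p, bb, XX#)
  read b, top X: go to s, push X → (s, b, XX#)
  read b, top X: go to r, push ε → (r, ε, X#)
All input consumed; state r ∉ F and no further ε-move applies.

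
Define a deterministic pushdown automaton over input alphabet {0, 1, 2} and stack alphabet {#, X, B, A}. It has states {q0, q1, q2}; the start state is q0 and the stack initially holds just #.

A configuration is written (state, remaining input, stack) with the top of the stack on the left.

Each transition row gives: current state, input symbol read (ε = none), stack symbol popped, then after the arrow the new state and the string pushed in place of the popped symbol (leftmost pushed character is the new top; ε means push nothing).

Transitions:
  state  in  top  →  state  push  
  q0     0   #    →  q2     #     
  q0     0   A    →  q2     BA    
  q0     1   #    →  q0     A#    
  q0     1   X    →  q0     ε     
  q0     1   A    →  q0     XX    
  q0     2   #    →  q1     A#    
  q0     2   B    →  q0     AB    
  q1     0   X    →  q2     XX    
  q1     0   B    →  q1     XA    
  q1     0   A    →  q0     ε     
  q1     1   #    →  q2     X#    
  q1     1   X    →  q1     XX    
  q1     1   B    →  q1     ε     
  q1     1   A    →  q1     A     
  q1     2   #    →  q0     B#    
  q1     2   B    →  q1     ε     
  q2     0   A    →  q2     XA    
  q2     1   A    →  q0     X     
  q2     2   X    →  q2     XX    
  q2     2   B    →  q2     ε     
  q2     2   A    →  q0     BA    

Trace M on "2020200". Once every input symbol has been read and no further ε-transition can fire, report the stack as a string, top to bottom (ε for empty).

#

(q0, 2020200, #)
  read 2, top #: go to q1, push A# → (q1, 020200, A#)
  read 0, top A: go to q0, push ε → (q0, 20200, #)
  read 2, top #: go to q1, push A# → (q1, 0200, A#)
  read 0, top A: go to q0, push ε → (q0, 200, #)
  read 2, top #: go to q1, push A# → (q1, 00, A#)
  read 0, top A: go to q0, push ε → (q0, 0, #)
  read 0, top #: go to q2, push # → (q2, ε, #)
All input consumed in state q2 with stack #.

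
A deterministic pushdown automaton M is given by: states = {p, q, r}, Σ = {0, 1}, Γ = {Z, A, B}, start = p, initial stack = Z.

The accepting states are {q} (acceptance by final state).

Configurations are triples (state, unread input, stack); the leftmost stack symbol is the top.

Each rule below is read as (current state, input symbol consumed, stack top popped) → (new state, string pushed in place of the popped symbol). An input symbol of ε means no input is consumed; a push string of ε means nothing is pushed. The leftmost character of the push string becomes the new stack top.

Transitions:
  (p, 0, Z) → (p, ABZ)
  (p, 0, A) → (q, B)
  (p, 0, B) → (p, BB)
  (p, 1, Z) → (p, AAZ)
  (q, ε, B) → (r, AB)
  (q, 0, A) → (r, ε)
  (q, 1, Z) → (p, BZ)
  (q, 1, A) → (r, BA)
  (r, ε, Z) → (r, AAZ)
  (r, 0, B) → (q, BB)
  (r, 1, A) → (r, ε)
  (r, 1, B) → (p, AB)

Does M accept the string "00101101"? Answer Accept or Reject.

Reject

(p, 00101101, Z)
  read 0, top Z: go to p, push ABZ → (p, 0101101, ABZ)
  read 0, top A: go to q, push B → (q, 101101, BBZ)
  ε-move, top B: go to r, push AB → (r, 101101, ABBZ)
  read 1, top A: go to r, push ε → (r, 01101, BBZ)
  read 0, top B: go to q, push BB → (q, 1101, BBBZ)
  ε-move, top B: go to r, push AB → (r, 1101, ABBBZ)
  read 1, top A: go to r, push ε → (r, 101, BBBZ)
  read 1, top B: go to p, push AB → (p, 01, ABBBZ)
  read 0, top A: go to q, push B → (q, 1, BBBBZ)
  ε-move, top B: go to r, push AB → (r, 1, ABBBBZ)
  read 1, top A: go to r, push ε → (r, ε, BBBBZ)
All input consumed; state r ∉ F and no further ε-move applies.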